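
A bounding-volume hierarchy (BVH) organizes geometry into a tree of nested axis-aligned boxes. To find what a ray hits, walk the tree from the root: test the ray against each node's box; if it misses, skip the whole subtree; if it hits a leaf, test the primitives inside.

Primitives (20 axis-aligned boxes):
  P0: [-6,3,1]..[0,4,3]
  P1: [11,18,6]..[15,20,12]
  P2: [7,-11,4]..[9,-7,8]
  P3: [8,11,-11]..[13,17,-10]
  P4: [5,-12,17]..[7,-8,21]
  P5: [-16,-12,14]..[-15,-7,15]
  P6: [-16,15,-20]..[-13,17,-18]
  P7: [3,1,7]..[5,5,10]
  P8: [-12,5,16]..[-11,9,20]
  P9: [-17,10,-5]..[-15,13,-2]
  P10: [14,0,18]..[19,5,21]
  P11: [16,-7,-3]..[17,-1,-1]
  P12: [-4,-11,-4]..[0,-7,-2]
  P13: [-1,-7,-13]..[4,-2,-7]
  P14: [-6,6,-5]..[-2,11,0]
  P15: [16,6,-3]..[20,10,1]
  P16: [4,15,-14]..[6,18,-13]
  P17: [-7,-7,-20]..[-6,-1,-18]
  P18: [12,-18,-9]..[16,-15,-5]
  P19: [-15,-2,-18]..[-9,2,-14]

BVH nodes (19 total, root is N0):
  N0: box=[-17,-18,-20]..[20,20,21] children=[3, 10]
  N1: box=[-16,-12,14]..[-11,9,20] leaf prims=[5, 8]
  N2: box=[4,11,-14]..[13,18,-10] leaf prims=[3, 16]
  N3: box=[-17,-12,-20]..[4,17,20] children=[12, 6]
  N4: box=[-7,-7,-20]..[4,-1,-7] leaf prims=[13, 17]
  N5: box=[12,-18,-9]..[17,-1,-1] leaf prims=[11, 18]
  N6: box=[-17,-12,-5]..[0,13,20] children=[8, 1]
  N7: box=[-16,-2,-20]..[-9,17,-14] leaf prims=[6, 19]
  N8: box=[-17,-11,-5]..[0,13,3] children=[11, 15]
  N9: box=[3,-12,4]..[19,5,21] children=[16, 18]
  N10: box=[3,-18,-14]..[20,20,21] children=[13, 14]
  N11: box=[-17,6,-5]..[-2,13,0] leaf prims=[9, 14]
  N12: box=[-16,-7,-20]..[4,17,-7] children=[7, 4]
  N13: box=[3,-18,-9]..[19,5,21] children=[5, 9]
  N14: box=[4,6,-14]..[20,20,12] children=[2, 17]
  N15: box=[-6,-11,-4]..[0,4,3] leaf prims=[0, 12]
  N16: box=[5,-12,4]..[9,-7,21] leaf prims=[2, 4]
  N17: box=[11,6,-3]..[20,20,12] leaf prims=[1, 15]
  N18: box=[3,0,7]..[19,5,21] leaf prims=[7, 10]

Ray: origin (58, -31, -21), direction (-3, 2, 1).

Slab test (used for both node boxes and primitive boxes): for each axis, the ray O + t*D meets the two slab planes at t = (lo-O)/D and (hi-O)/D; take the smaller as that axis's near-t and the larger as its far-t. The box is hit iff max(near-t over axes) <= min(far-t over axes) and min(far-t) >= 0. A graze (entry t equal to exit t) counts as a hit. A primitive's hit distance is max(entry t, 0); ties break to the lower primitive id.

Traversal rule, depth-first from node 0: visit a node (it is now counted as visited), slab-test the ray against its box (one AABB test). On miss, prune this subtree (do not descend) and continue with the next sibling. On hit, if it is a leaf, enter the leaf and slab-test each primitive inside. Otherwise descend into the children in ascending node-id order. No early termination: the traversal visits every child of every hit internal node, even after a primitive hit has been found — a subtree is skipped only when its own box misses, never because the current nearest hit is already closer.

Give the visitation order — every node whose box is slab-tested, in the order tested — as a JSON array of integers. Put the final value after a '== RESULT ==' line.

Walk:
N0 x:[38/3,25] y:[13/2,51/2] z:[1,42] -> hit [38/3,25], descend [3, 10]
  N3 x:[18,25] y:[19/2,24] z:[1,41] -> hit [18,24], descend [6, 12]
    N6 x:[58/3,25] y:[19/2,22] z:[16,41] -> hit [58/3,22], descend [1, 8]
      N1 x:[23,74/3] y:[19/2,20] z:[35,41] -> miss, prune
      N8 x:[58/3,25] y:[10,22] z:[16,24] -> hit [58/3,22], descend [11, 15]
        N11 x:[20,25] y:[37/2,22] z:[16,21] -> hit [20,21] leaf, test {P9(miss), P14@t=20}
        N15 x:[58/3,64/3] y:[10,35/2] z:[17,24] -> miss, prune
    N12 x:[18,74/3] y:[12,24] z:[1,14] -> miss, prune
  N10 x:[38/3,55/3] y:[13/2,51/2] z:[7,42] -> hit [38/3,55/3], descend [13, 14]
    N13 x:[13,55/3] y:[13/2,18] z:[12,42] -> hit [13,18], descend [5, 9]
      N5 x:[41/3,46/3] y:[13/2,15] z:[12,20] -> hit [41/3,15] leaf, test {P11(miss), P18(miss)}
      N9 x:[13,55/3] y:[19/2,18] z:[25,42] -> miss, prune
    N14 x:[38/3,18] y:[37/2,51/2] z:[7,33] -> miss, prune

order=[0, 3, 6, 1, 8, 11, 15, 12, 10, 13, 5, 9, 14]  |boxes|=13  |leaves|=2  hit=P14

== RESULT ==
[0, 3, 6, 1, 8, 11, 15, 12, 10, 13, 5, 9, 14]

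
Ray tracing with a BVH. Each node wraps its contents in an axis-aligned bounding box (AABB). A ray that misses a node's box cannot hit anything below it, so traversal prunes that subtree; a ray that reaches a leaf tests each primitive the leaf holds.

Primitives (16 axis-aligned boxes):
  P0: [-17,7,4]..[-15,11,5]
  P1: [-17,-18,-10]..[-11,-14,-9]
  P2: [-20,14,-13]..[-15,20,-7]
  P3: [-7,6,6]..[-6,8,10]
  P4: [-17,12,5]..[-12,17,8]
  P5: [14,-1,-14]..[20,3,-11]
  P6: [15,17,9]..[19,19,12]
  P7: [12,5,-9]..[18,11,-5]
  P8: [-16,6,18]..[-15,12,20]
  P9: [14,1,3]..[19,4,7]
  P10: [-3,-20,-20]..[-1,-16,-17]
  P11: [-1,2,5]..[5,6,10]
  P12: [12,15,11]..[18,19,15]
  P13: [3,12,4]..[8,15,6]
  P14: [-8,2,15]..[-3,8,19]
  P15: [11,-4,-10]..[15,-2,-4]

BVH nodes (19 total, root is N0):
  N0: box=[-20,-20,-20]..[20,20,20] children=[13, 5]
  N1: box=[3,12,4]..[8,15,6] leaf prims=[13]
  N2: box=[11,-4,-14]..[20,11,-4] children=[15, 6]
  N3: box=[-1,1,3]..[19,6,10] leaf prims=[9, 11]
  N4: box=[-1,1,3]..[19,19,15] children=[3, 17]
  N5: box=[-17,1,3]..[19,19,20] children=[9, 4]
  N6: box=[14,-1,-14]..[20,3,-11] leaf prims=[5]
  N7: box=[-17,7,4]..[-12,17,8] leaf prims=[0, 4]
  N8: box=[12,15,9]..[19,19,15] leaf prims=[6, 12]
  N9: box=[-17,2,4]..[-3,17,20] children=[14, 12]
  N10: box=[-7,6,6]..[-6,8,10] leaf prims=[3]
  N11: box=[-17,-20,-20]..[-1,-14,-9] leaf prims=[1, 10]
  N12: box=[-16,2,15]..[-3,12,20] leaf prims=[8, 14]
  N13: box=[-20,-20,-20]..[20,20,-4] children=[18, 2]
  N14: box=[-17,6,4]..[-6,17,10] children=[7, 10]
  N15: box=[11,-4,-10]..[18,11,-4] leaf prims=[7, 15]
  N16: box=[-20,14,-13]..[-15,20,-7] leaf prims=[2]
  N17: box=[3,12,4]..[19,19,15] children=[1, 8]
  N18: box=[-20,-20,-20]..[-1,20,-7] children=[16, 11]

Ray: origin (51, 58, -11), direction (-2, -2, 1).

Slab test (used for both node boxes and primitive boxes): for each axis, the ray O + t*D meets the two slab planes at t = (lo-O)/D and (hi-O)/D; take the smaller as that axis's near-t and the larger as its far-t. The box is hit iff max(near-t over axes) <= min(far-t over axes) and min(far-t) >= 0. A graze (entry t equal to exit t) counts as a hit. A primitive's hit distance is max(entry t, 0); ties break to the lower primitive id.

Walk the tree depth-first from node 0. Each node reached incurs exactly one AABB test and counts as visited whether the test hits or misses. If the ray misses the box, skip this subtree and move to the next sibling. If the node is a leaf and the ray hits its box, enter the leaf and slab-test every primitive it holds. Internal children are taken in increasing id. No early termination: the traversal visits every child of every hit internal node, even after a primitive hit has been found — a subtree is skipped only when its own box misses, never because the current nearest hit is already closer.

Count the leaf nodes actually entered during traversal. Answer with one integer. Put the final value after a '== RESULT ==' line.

Trace the traversal:
N0 x:[31/2,71/2] y:[19,39] z:[-9,31] -> hit [19,31], descend [5, 13]
  N5 x:[16,34] y:[39/2,57/2] z:[14,31] -> hit [39/2,57/2], descend [4, 9]
    N4 x:[16,26] y:[39/2,57/2] z:[14,26] -> hit [39/2,26], descend [3, 17]
      N3 x:[16,26] y:[26,57/2] z:[14,21] -> miss, prune
      N17 x:[16,24] y:[39/2,23] z:[15,26] -> hit [39/2,23], descend [1, 8]
        N1 x:[43/2,24] y:[43/2,23] z:[15,17] -> miss, prune
        N8 x:[16,39/2] y:[39/2,43/2] z:[20,26] -> miss, prune
    N9 x:[27,34] y:[41/2,28] z:[15,31] -> hit [27,28], descend [12, 14]
      N12 x:[27,67/2] y:[23,28] z:[26,31] -> hit [27,28] leaf, test {P8(miss), P14@t=27}
      N14 x:[57/2,34] y:[41/2,26] z:[15,21] -> miss, prune
  N13 x:[31/2,71/2] y:[19,39] z:[-9,7] -> miss, prune

Summary -> nodes [0, 5, 4, 3, 17, 1, 8, 9, 12, 14, 13]; box-tests=11; leaf-entries=1; first=P14

== RESULT ==
1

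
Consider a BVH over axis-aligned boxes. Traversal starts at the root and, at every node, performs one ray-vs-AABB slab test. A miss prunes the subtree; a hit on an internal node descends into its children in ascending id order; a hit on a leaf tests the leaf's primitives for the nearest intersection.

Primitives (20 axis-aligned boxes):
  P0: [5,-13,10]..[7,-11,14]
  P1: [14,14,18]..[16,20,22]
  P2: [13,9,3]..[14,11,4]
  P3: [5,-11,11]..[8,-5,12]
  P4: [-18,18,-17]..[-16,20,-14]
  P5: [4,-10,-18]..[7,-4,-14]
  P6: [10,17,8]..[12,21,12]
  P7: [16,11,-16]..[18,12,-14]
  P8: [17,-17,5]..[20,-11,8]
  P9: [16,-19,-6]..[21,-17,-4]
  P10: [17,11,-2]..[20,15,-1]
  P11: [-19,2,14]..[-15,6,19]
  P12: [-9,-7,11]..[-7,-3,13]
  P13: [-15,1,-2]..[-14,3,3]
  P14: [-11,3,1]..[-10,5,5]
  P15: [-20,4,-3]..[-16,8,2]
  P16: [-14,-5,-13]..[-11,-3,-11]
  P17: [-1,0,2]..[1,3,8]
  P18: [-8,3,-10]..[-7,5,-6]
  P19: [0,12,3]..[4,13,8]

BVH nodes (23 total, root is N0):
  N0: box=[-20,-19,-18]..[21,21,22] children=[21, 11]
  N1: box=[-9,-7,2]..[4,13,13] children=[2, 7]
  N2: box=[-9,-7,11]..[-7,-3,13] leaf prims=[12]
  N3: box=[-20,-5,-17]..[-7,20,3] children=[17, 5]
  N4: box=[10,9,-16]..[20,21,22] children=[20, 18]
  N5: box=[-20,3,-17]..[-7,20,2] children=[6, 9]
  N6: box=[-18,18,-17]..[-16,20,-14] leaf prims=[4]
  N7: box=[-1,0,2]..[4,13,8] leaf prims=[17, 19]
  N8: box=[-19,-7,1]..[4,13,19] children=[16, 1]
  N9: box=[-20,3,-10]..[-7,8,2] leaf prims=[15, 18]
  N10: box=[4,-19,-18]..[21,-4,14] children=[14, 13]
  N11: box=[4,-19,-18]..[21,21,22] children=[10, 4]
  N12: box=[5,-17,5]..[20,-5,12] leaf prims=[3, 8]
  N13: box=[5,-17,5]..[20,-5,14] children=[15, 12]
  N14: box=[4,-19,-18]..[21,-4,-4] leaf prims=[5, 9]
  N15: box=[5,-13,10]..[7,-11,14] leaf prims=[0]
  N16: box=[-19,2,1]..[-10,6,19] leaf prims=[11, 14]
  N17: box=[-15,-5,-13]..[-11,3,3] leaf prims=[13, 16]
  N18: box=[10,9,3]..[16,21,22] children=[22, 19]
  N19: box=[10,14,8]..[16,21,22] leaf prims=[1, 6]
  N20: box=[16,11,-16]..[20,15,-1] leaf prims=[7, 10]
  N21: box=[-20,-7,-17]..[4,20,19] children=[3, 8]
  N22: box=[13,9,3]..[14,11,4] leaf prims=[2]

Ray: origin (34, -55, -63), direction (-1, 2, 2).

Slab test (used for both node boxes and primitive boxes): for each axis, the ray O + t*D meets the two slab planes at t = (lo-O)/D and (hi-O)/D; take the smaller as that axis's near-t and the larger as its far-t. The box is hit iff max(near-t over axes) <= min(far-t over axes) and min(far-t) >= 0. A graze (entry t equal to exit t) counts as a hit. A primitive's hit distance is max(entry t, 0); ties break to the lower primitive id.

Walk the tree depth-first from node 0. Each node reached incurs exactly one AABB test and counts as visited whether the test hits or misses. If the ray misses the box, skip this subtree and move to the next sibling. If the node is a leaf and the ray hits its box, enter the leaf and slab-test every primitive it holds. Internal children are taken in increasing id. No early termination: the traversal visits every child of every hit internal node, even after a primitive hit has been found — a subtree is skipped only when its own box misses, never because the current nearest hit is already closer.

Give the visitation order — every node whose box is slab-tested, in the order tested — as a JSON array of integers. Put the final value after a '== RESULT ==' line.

Walk:
N0 x:[13,54] y:[18,38] z:[45/2,85/2] -> hit [45/2,38], descend [11, 21]
  N11 x:[13,30] y:[18,38] z:[45/2,85/2] -> hit [45/2,30], descend [4, 10]
    N4 x:[14,24] y:[32,38] z:[47/2,85/2] -> miss, prune
    N10 x:[13,30] y:[18,51/2] z:[45/2,77/2] -> hit [45/2,51/2], descend [13, 14]
      N13 x:[14,29] y:[19,25] z:[34,77/2] -> miss, prune
      N14 x:[13,30] y:[18,51/2] z:[45/2,59/2] -> hit [45/2,51/2] leaf, test {P5(miss), P9(miss)}
  N21 x:[30,54] y:[24,75/2] z:[23,41] -> hit [30,75/2], descend [3, 8]
    N3 x:[41,54] y:[25,75/2] z:[23,33] -> miss, prune
    N8 x:[30,53] y:[24,34] z:[32,41] -> hit [32,34], descend [1, 16]
      N1 x:[30,43] y:[24,34] z:[65/2,38] -> hit [65/2,34], descend [2, 7]
        N2 x:[41,43] y:[24,26] z:[37,38] -> miss, prune
        N7 x:[30,35] y:[55/2,34] z:[65/2,71/2] -> hit [65/2,34] leaf, test {P17(miss), P19@t=67/2}
      N16 x:[44,53] y:[57/2,61/2] z:[32,41] -> miss, prune

order=[0, 11, 4, 10, 13, 14, 21, 3, 8, 1, 2, 7, 16]  |boxes|=13  |leaves|=2  hit=P19

== RESULT ==
[0, 11, 4, 10, 13, 14, 21, 3, 8, 1, 2, 7, 16]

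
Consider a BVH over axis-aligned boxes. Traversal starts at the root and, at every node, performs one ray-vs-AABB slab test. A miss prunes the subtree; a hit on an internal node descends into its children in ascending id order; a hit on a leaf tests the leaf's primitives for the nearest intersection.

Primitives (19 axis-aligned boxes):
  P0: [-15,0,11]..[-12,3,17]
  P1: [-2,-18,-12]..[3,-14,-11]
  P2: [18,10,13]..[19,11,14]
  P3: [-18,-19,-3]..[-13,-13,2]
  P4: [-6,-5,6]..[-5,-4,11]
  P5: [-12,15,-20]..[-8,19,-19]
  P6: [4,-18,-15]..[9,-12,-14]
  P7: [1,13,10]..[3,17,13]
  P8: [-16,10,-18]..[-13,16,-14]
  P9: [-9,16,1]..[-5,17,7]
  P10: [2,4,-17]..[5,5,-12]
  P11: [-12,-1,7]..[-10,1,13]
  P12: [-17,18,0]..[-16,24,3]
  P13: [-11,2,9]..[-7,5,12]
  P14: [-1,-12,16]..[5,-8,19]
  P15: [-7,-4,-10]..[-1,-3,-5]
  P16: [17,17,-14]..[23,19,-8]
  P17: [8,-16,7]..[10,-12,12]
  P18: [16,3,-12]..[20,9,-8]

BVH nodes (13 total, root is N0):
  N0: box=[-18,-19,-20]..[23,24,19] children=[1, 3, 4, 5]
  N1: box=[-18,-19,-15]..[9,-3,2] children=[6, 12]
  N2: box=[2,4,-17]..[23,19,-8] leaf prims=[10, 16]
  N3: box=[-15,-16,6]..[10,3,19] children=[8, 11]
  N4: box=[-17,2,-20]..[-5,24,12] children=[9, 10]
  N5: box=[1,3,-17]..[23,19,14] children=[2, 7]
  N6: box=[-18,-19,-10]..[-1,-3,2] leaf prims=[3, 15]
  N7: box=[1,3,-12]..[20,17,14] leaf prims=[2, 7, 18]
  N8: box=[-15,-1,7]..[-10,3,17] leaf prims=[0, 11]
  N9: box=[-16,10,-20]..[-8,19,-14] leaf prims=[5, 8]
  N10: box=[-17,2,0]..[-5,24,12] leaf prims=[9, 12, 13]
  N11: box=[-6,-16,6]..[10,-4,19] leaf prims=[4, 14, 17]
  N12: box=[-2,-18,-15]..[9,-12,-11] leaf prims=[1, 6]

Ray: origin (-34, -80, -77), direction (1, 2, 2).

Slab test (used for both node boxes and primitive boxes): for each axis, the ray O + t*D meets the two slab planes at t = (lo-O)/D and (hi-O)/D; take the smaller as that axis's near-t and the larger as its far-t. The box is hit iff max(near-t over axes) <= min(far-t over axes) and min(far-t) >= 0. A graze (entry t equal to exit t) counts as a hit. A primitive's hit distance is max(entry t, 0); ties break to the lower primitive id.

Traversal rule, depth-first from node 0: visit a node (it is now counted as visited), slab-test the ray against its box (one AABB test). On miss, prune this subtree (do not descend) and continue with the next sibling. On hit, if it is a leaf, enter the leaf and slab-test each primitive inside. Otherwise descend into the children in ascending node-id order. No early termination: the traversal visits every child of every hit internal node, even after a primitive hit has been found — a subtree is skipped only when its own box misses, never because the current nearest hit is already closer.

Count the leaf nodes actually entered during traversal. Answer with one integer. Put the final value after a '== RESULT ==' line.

Trace the traversal:
N0 x:[16,57] y:[61/2,52] z:[57/2,48] -> hit [61/2,48], descend [1, 3, 4, 5]
  N1 x:[16,43] y:[61/2,77/2] z:[31,79/2] -> hit [31,77/2], descend [6, 12]
    N6 x:[16,33] y:[61/2,77/2] z:[67/2,79/2] -> miss, prune
    N12 x:[32,43] y:[31,34] z:[31,33] -> hit [32,33] leaf, test {P1@t=65/2, P6(miss)}
  N3 x:[19,44] y:[32,83/2] z:[83/2,48] -> hit [83/2,83/2], descend [8, 11]
    N8 x:[19,24] y:[79/2,83/2] z:[42,47] -> miss, prune
    N11 x:[28,44] y:[32,38] z:[83/2,48] -> miss, prune
  N4 x:[17,29] y:[41,52] z:[57/2,89/2] -> miss, prune
  N5 x:[35,57] y:[83/2,99/2] z:[30,91/2] -> hit [83/2,91/2], descend [2, 7]
    N2 x:[36,57] y:[42,99/2] z:[30,69/2] -> miss, prune
    N7 x:[35,54] y:[83/2,97/2] z:[65/2,91/2] -> hit [83/2,91/2] leaf, test {P2(miss), P7(miss), P18(miss)}

11 AABB tests over nodes [0, 1, 6, 12, 3, 8, 11, 4, 5, 2, 7]; 2 leaves entered; closest P1.

== RESULT ==
2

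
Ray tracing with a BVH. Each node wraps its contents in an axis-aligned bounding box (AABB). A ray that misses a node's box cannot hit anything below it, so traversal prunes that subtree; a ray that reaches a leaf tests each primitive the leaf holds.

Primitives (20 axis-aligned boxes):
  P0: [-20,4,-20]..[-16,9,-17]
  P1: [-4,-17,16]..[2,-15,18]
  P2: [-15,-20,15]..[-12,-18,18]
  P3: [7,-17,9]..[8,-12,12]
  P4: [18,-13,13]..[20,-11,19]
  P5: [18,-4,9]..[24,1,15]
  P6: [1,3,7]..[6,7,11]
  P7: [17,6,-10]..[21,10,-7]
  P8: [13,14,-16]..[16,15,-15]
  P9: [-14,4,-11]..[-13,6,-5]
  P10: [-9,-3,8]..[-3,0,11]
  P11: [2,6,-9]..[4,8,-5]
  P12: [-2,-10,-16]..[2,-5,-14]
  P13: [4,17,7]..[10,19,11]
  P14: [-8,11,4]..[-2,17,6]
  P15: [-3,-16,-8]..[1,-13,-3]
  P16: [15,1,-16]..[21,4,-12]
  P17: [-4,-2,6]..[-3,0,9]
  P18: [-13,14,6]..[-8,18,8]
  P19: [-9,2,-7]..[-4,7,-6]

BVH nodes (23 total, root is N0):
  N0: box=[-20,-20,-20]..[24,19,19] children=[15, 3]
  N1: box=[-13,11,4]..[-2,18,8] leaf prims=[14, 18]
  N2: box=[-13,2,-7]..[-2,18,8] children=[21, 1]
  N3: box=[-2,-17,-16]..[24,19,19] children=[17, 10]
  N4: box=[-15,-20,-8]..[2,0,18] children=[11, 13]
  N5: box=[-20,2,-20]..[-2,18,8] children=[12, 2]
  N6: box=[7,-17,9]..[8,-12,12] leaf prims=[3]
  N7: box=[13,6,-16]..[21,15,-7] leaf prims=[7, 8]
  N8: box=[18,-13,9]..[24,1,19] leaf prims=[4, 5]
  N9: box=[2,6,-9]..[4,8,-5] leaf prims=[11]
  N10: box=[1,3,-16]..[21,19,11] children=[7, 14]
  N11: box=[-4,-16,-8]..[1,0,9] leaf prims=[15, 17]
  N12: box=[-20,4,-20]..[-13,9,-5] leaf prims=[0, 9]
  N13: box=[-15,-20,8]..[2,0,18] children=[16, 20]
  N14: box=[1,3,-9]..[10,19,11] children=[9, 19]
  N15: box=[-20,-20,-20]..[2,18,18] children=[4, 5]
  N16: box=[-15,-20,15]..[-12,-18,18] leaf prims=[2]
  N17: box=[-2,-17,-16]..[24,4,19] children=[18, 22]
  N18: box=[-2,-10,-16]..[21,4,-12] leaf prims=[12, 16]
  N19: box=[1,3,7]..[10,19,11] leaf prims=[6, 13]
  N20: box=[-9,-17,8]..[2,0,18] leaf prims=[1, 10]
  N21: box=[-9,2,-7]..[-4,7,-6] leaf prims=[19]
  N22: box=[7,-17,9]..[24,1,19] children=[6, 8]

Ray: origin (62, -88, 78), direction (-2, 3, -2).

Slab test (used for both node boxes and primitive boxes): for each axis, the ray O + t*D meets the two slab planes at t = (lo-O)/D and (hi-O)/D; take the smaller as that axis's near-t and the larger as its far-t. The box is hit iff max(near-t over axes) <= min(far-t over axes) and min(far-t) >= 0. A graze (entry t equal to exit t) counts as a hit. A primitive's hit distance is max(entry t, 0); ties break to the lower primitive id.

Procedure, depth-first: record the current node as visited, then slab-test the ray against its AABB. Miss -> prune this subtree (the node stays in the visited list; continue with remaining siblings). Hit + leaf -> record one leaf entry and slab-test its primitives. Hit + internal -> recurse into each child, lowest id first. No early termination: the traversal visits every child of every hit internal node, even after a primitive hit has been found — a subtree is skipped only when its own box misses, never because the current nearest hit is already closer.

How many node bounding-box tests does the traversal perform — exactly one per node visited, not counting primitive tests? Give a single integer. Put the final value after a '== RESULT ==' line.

Walk:
N0 x:[19,41] y:[68/3,107/3] z:[59/2,49] -> hit [59/2,107/3], descend [3, 15]
  N3 x:[19,32] y:[71/3,107/3] z:[59/2,47] -> hit [59/2,32], descend [10, 17]
    N10 x:[41/2,61/2] y:[91/3,107/3] z:[67/2,47] -> miss, prune
    N17 x:[19,32] y:[71/3,92/3] z:[59/2,47] -> hit [59/2,92/3], descend [18, 22]
      N18 x:[41/2,32] y:[26,92/3] z:[45,47] -> miss, prune
      N22 x:[19,55/2] y:[71/3,89/3] z:[59/2,69/2] -> miss, prune
  N15 x:[30,41] y:[68/3,106/3] z:[30,49] -> hit [30,106/3], descend [4, 5]
    N4 x:[30,77/2] y:[68/3,88/3] z:[30,43] -> miss, prune
    N5 x:[32,41] y:[30,106/3] z:[35,49] -> hit [35,106/3], descend [2, 12]
      N2 x:[32,75/2] y:[30,106/3] z:[35,85/2] -> hit [35,106/3], descend [1, 21]
        N1 x:[32,75/2] y:[33,106/3] z:[35,37] -> hit [35,106/3] leaf, test {P14(miss), P18@t=35}
        N21 x:[33,71/2] y:[30,95/3] z:[42,85/2] -> miss, prune
      N12 x:[75/2,41] y:[92/3,97/3] z:[83/2,49] -> miss, prune

Summary -> nodes [0, 3, 10, 17, 18, 22, 15, 4, 5, 2, 1, 21, 12]; box-tests=13; leaf-entries=1; first=P18

== RESULT ==
13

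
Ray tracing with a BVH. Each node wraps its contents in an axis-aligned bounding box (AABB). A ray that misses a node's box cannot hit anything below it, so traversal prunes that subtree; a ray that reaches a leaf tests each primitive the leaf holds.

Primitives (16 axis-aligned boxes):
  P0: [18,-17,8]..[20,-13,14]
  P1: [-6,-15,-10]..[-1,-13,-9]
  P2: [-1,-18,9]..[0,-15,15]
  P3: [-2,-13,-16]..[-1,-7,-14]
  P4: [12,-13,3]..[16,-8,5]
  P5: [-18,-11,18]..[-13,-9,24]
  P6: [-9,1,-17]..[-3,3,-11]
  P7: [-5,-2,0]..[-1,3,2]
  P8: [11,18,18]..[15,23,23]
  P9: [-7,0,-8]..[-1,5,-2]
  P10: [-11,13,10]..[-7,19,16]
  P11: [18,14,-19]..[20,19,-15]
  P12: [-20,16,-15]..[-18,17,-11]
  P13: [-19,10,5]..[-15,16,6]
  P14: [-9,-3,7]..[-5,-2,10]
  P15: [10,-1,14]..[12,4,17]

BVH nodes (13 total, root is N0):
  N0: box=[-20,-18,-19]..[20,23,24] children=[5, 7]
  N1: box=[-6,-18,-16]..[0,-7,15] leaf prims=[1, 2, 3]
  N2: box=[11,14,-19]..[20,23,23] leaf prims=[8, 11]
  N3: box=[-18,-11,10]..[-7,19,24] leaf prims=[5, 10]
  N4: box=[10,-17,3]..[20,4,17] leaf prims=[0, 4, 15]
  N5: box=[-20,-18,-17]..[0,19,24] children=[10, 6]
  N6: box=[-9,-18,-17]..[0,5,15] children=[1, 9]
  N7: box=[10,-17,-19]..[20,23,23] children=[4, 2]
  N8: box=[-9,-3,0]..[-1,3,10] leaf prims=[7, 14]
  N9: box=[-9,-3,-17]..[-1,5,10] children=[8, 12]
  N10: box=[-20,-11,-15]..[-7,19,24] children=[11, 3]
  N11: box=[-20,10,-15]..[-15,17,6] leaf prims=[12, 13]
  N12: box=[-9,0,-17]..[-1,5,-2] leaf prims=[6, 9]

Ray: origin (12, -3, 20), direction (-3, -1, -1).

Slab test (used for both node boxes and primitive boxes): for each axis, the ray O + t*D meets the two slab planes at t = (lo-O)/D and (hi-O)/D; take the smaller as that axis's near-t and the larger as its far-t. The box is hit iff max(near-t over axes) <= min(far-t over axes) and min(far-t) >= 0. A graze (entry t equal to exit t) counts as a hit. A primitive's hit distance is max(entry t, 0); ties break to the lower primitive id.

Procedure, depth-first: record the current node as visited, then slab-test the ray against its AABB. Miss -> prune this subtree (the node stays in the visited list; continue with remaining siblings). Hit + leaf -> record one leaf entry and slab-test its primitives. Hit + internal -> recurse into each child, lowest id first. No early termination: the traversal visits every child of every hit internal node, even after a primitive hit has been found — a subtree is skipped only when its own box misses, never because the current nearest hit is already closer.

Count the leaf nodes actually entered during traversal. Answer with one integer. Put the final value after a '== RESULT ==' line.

Traverse from the root:
N0 x:[-8/3,32/3] y:[-26,15] z:[-4,39] -> hit [-8/3,32/3], descend [5, 7]
  N5 x:[4,32/3] y:[-22,15] z:[-4,37] -> hit [4,32/3], descend [6, 10]
    N6 x:[4,7] y:[-8,15] z:[5,37] -> hit [5,7], descend [1, 9]
      N1 x:[4,6] y:[4,15] z:[5,36] -> hit [5,6] leaf, test {P1(miss), P2(miss), P3(miss)}
      N9 x:[13/3,7] y:[-8,0] z:[10,37] -> miss, prune
    N10 x:[19/3,32/3] y:[-22,8] z:[-4,35] -> hit [19/3,8], descend [3, 11]
      N3 x:[19/3,10] y:[-22,8] z:[-4,10] -> hit [19/3,8] leaf, test {P5(miss), P10(miss)}
      N11 x:[9,32/3] y:[-20,-13] z:[14,35] -> miss, prune
  N7 x:[-8/3,2/3] y:[-26,14] z:[-3,39] -> hit [-8/3,2/3], descend [2, 4]
    N2 x:[-8/3,1/3] y:[-26,-17] z:[-3,39] -> miss, prune
    N4 x:[-8/3,2/3] y:[-7,14] z:[3,17] -> miss, prune

Visited [0, 5, 6, 1, 9, 10, 3, 11, 7, 2, 4]. Tests: 11 box, 2 leaf. Nearest: miss.

== RESULT ==
2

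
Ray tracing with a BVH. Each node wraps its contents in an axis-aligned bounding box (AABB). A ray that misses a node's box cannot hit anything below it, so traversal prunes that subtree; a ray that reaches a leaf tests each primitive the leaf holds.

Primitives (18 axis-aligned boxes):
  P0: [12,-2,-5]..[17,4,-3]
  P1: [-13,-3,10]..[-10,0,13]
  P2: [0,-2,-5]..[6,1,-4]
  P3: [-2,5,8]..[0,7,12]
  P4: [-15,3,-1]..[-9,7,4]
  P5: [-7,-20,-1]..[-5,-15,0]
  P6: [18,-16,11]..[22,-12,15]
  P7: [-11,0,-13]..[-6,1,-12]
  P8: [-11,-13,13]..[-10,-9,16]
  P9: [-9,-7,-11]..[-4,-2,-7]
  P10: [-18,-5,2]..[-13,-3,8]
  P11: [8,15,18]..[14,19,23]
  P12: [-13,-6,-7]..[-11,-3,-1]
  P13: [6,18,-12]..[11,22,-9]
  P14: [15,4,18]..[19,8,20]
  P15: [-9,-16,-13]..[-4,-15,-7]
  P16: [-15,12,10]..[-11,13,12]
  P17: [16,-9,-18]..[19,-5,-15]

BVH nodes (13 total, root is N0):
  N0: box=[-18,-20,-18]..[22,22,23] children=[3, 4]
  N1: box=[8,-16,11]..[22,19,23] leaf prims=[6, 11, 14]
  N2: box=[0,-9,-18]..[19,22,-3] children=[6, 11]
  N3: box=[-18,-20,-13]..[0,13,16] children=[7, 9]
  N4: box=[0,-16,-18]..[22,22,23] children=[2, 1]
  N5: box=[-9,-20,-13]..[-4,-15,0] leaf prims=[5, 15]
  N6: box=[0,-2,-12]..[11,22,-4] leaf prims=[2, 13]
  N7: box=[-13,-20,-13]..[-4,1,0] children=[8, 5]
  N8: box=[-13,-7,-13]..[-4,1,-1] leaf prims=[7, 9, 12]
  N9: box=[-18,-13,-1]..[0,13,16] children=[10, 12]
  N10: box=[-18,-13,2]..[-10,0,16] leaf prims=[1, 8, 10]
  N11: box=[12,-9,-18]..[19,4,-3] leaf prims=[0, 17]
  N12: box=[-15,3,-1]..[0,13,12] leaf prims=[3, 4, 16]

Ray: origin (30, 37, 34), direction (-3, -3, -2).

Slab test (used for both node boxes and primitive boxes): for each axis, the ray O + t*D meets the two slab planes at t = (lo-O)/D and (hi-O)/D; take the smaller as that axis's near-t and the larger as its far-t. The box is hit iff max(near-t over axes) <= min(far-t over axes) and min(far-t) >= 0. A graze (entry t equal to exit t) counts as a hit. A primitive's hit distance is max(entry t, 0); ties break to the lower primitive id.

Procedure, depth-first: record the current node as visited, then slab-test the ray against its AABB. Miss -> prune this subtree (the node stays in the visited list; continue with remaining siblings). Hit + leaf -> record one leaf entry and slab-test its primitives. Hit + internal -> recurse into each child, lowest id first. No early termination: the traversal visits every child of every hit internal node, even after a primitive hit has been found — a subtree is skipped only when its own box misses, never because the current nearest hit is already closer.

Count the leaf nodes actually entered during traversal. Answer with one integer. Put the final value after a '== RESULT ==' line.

Trace the traversal:
N0 x:[8/3,16] y:[5,19] z:[11/2,26] -> hit [11/2,16], descend [3, 4]
  N3 x:[10,16] y:[8,19] z:[9,47/2] -> hit [10,16], descend [7, 9]
    N7 x:[34/3,43/3] y:[12,19] z:[17,47/2] -> miss, prune
    N9 x:[10,16] y:[8,50/3] z:[9,35/2] -> hit [10,16], descend [10, 12]
      N10 x:[40/3,16] y:[37/3,50/3] z:[9,16] -> hit [40/3,16] leaf, test {P1(miss), P8(miss), P10(miss)}
      N12 x:[10,15] y:[8,34/3] z:[11,35/2] -> hit [11,34/3] leaf, test {P3(miss), P4(miss), P16(miss)}
  N4 x:[8/3,10] y:[5,53/3] z:[11/2,26] -> hit [11/2,10], descend [1, 2]
    N1 x:[8/3,22/3] y:[6,53/3] z:[11/2,23/2] -> hit [6,22/3] leaf, test {P6(miss), P11@t=6, P14(miss)}
    N2 x:[11/3,10] y:[5,46/3] z:[37/2,26] -> miss, prune

Summary -> nodes [0, 3, 7, 9, 10, 12, 4, 1, 2]; box-tests=9; leaf-entries=3; first=P11

== RESULT ==
3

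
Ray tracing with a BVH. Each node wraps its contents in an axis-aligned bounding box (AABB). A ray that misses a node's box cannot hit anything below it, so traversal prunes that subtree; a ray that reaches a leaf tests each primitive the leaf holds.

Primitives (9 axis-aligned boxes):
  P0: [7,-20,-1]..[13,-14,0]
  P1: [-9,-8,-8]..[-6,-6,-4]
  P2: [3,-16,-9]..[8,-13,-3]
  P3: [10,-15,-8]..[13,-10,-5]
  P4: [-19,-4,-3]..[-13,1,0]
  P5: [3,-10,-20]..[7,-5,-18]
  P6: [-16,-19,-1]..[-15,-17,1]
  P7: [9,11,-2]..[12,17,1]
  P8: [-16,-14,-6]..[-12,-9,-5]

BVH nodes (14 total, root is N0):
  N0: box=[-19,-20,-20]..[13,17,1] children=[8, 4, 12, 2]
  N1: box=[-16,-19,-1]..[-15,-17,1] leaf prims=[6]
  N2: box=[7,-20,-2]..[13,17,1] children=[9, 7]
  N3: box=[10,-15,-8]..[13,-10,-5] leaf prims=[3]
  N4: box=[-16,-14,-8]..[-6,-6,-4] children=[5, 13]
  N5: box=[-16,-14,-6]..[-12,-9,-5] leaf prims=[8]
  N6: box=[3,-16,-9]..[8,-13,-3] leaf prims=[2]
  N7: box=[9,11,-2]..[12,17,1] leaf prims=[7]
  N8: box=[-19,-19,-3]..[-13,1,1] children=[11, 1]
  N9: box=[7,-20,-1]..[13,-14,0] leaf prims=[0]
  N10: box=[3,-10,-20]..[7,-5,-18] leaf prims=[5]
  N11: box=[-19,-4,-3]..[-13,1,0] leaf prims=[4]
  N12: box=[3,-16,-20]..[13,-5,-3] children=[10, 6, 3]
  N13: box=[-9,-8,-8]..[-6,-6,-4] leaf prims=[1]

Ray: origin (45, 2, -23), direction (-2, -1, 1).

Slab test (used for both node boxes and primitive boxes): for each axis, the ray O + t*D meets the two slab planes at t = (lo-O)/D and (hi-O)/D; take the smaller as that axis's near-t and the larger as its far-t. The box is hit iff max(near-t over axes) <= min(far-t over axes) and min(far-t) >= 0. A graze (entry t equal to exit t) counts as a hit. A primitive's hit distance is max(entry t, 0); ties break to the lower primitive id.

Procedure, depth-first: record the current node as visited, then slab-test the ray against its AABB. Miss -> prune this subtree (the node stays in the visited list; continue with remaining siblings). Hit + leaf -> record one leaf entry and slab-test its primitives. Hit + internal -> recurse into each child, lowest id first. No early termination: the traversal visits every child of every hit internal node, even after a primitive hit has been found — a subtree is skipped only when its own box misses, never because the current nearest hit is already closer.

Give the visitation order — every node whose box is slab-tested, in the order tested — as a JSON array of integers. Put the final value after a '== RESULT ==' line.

Traverse from the root:
N0 x:[16,32] y:[-15,22] z:[3,24] -> hit [16,22], descend [2, 4, 8, 12]
  N2 x:[16,19] y:[-15,22] z:[21,24] -> miss, prune
  N4 x:[51/2,61/2] y:[8,16] z:[15,19] -> miss, prune
  N8 x:[29,32] y:[1,21] z:[20,24] -> miss, prune
  N12 x:[16,21] y:[7,18] z:[3,20] -> hit [16,18], descend [3, 6, 10]
    N3 x:[16,35/2] y:[12,17] z:[15,18] -> hit [16,17] leaf, test {P3@t=16}
    N6 x:[37/2,21] y:[15,18] z:[14,20] -> miss, prune
    N10 x:[19,21] y:[7,12] z:[3,5] -> miss, prune

order=[0, 2, 4, 8, 12, 3, 6, 10]  |boxes|=8  |leaves|=1  hit=P3

== RESULT ==
[0, 2, 4, 8, 12, 3, 6, 10]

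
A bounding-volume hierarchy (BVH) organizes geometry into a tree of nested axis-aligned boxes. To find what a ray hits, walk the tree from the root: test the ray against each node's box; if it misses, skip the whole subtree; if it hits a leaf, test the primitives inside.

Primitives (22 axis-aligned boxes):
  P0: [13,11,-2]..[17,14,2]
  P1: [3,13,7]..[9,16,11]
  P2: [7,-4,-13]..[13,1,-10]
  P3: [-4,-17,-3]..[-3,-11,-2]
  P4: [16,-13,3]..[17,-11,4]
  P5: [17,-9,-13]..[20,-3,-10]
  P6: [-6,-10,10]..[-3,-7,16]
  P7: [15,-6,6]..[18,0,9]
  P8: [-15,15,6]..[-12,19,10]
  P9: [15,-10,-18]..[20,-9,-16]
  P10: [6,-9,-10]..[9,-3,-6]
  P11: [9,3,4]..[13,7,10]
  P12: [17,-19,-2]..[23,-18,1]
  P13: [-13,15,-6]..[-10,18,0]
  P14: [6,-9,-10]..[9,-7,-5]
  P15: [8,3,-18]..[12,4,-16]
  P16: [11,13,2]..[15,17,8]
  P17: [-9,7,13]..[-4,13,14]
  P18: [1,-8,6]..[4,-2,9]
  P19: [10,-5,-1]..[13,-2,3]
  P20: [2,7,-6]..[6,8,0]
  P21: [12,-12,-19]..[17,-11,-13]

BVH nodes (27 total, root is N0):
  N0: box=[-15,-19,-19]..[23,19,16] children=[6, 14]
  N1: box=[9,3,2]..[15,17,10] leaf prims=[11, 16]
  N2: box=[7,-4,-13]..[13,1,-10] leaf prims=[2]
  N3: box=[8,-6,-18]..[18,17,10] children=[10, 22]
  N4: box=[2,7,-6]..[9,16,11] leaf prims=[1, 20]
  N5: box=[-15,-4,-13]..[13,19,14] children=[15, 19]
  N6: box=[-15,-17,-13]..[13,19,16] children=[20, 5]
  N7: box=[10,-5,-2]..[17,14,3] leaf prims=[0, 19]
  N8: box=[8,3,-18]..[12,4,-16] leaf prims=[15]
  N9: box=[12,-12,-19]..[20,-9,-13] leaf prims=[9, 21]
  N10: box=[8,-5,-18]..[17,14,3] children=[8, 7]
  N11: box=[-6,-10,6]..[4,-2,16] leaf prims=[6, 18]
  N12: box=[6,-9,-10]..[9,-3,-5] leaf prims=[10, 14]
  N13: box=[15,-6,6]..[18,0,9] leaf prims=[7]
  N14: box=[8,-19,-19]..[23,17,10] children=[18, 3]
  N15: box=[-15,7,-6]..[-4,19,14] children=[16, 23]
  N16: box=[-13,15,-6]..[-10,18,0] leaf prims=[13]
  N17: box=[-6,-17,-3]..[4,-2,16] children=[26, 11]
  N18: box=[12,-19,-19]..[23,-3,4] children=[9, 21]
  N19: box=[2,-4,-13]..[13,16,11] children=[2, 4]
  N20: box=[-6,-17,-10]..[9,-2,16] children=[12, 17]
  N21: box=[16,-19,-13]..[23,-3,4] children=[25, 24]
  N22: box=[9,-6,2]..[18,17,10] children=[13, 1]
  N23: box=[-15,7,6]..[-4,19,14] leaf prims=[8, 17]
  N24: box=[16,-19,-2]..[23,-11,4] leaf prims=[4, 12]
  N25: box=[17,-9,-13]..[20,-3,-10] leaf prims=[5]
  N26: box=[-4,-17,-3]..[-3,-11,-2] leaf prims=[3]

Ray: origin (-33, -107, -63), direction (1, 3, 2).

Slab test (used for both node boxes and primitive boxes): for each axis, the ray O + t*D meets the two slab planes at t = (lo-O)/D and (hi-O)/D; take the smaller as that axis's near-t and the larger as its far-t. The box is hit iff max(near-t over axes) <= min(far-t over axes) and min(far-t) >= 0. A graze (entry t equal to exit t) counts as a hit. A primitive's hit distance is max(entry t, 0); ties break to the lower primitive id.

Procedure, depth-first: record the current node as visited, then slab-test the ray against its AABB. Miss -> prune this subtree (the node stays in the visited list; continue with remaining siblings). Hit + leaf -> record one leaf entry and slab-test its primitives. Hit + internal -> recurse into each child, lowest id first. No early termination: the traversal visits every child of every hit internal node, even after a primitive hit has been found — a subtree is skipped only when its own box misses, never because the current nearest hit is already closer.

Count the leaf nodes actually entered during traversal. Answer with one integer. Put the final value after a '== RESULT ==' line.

Traverse from the root:
N0 x:[18,56] y:[88/3,42] z:[22,79/2] -> hit [88/3,79/2], descend [6, 14]
  N6 x:[18,46] y:[30,42] z:[25,79/2] -> hit [30,79/2], descend [5, 20]
    N5 x:[18,46] y:[103/3,42] z:[25,77/2] -> hit [103/3,77/2], descend [15, 19]
      N15 x:[18,29] y:[38,42] z:[57/2,77/2] -> miss, prune
      N19 x:[35,46] y:[103/3,41] z:[25,37] -> hit [35,37], descend [2, 4]
        N2 x:[40,46] y:[103/3,36] z:[25,53/2] -> miss, prune
        N4 x:[35,42] y:[38,41] z:[57/2,37] -> miss, prune
    N20 x:[27,42] y:[30,35] z:[53/2,79/2] -> hit [30,35], descend [12, 17]
      N12 x:[39,42] y:[98/3,104/3] z:[53/2,29] -> miss, prune
      N17 x:[27,37] y:[30,35] z:[30,79/2] -> hit [30,35], descend [11, 26]
        N11 x:[27,37] y:[97/3,35] z:[69/2,79/2] -> hit [69/2,35] leaf, test {P6(miss), P18@t=69/2}
        N26 x:[29,30] y:[30,32] z:[30,61/2] -> hit [30,30] leaf, test {P3@t=30}
  N14 x:[41,56] y:[88/3,124/3] z:[22,73/2] -> miss, prune

Summary -> nodes [0, 6, 5, 15, 19, 2, 4, 20, 12, 17, 11, 26, 14]; box-tests=13; leaf-entries=2; first=P3

== RESULT ==
2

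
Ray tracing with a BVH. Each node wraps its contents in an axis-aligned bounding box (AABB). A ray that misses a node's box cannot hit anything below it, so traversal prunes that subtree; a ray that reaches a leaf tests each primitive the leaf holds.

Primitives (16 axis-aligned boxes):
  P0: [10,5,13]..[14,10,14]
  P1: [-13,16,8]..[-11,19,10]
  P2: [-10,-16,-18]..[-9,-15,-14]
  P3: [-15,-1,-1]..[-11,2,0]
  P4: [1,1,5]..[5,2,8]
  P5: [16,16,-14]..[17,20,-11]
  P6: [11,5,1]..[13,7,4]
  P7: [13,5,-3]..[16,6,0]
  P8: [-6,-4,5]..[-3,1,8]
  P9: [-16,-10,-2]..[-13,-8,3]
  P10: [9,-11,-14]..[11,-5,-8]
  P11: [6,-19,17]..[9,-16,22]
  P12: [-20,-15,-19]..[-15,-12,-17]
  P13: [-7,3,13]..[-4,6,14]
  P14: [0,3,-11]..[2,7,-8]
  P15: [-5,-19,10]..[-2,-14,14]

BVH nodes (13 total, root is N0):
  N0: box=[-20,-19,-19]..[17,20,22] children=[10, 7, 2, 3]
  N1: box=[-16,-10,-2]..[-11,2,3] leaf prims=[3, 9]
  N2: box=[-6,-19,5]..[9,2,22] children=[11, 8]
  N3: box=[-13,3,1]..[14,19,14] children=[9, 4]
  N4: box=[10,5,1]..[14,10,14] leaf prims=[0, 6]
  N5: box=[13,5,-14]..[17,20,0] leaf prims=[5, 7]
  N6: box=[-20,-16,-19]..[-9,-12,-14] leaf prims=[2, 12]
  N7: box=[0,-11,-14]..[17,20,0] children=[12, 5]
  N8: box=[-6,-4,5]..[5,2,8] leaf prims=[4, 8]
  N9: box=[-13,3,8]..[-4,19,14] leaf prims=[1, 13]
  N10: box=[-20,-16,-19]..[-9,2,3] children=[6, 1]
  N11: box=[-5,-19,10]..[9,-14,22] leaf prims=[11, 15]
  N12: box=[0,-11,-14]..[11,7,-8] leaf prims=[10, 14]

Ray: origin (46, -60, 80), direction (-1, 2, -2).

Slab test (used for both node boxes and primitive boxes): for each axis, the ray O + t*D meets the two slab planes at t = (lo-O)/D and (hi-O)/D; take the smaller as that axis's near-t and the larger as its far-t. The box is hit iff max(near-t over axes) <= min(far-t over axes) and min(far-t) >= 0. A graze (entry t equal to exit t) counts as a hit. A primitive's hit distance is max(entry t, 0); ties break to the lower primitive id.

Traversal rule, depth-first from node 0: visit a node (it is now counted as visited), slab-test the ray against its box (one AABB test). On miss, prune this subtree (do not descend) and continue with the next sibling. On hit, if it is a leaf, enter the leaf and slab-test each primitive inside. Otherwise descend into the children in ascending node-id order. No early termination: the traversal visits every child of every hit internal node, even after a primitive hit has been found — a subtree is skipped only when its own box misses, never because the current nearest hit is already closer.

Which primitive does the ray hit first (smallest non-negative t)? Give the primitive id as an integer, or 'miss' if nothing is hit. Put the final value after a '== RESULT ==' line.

Walk:
N0 x:[29,66] y:[41/2,40] z:[29,99/2] -> hit [29,40], descend [2, 3, 7, 10]
  N2 x:[37,52] y:[41/2,31] z:[29,75/2] -> miss, prune
  N3 x:[32,59] y:[63/2,79/2] z:[33,79/2] -> hit [33,79/2], descend [4, 9]
    N4 x:[32,36] y:[65/2,35] z:[33,79/2] -> hit [33,35] leaf, test {P0@t=33, P6(miss)}
    N9 x:[50,59] y:[63/2,79/2] z:[33,36] -> miss, prune
  N7 x:[29,46] y:[49/2,40] z:[40,47] -> hit [40,40], descend [5, 12]
    N5 x:[29,33] y:[65/2,40] z:[40,47] -> miss, prune
    N12 x:[35,46] y:[49/2,67/2] z:[44,47] -> miss, prune
  N10 x:[55,66] y:[22,31] z:[77/2,99/2] -> miss, prune

Summary -> nodes [0, 2, 3, 4, 9, 7, 5, 12, 10]; box-tests=9; leaf-entries=1; first=P0

== RESULT ==
0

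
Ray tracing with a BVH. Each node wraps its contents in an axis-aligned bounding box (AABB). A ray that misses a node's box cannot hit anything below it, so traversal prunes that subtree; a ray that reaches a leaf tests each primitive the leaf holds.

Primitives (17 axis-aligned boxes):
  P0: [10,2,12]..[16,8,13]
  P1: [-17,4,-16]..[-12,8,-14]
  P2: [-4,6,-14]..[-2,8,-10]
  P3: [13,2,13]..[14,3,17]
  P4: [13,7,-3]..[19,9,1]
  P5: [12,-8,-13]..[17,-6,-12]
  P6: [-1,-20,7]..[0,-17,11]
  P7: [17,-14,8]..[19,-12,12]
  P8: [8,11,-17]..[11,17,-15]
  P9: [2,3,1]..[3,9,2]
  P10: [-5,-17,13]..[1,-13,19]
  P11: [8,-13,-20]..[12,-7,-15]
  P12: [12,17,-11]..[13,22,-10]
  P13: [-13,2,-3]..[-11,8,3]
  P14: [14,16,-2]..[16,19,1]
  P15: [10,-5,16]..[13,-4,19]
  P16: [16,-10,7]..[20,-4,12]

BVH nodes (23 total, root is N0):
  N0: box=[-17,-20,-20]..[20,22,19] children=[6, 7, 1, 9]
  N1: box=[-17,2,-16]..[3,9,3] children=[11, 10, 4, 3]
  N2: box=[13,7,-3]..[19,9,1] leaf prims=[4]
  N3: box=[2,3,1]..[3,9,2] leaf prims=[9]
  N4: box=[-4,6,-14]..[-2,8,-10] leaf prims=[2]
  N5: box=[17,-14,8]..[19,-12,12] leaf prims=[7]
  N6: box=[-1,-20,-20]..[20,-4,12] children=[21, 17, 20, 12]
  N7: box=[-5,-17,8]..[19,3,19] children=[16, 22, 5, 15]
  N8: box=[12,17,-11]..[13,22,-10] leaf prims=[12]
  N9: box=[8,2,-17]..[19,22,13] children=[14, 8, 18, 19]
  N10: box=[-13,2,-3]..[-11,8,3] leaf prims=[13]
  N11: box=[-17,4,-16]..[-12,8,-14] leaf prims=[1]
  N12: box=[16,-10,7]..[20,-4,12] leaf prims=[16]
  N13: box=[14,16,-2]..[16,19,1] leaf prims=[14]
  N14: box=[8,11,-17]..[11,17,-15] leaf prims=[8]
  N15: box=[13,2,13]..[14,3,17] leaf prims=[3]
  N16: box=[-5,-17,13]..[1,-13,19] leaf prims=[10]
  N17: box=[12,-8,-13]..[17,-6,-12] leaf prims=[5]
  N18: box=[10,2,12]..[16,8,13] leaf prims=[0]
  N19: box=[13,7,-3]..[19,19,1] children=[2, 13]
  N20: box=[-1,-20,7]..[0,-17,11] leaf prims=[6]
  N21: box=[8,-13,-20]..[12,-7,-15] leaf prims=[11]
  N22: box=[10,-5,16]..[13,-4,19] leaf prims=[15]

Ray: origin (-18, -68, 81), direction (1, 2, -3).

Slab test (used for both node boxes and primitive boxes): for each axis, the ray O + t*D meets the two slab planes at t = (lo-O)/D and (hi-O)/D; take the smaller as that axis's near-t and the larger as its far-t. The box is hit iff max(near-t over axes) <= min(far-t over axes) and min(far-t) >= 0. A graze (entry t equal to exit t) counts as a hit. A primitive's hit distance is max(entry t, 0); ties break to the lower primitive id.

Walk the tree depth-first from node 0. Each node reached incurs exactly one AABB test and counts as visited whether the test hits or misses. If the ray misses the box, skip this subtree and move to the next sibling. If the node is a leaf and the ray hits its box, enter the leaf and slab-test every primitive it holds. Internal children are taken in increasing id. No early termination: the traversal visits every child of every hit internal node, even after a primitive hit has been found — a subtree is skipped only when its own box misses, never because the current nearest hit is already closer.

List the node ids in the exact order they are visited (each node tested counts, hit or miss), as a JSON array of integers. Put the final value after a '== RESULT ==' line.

Trace the traversal:
N0 x:[1,38] y:[24,45] z:[62/3,101/3] -> hit [24,101/3], descend [1, 6, 7, 9]
  N1 x:[1,21] y:[35,77/2] z:[26,97/3] -> miss, prune
  N6 x:[17,38] y:[24,32] z:[23,101/3] -> hit [24,32], descend [12, 17, 20, 21]
    N12 x:[34,38] y:[29,32] z:[23,74/3] -> miss, prune
    N17 x:[30,35] y:[30,31] z:[31,94/3] -> hit [31,31] leaf, test {P5@t=31}
    N20 x:[17,18] y:[24,51/2] z:[70/3,74/3] -> miss, prune
    N21 x:[26,30] y:[55/2,61/2] z:[32,101/3] -> miss, prune
  N7 x:[13,37] y:[51/2,71/2] z:[62/3,73/3] -> miss, prune
  N9 x:[26,37] y:[35,45] z:[68/3,98/3] -> miss, prune

order=[0, 1, 6, 12, 17, 20, 21, 7, 9]  |boxes|=9  |leaves|=1  hit=P5

== RESULT ==
[0, 1, 6, 12, 17, 20, 21, 7, 9]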